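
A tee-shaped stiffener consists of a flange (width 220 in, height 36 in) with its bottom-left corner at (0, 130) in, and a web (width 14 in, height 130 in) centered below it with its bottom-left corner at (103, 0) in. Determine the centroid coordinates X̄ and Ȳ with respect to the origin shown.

X̄ = 110.00 in, Ȳ = 132.49 in

web: A = 14 × 130 = 1820.00, centroid at (110.00, 65.00).
flange: A = 220 × 36 = 7920.00, centroid at (110.00, 148.00).
ΣA = 9740.00 in², ΣAX̄ = 1071400.00 in³, ΣAȲ = 1290460.00 in³.
X̄ = 1071400.00/9740.00 = 110.00 in; Ȳ = 1290460.00/9740.00 = 132.49 in.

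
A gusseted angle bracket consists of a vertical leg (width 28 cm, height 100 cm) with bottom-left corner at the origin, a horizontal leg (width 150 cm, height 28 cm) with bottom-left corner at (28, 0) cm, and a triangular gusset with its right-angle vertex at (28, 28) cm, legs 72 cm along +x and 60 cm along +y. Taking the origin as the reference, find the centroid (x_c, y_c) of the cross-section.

x_c = 63.77 cm, y_c = 33.02 cm

vertical leg: A = 28 × 100 = 2800.00, centroid at (14.00, 50.00).
horizontal leg: A = 150 × 28 = 4200.00, centroid at (103.00, 14.00).
gusset: A = ½·72·60 = 2160.00, centroid at (52.00, 48.00).
ΣA = 9160.00 cm²
ΣAx_c = (2800.00)(14.00) + (4200.00)(103.00) + (2160.00)(52.00) = 584120.00 cm³
ΣAy_c = (2800.00)(50.00) + (4200.00)(14.00) + (2160.00)(48.00) = 302480.00 cm³
x_c = 584120.00 / 9160.00 = 63.77 cm
y_c = 302480.00 / 9160.00 = 33.02 cm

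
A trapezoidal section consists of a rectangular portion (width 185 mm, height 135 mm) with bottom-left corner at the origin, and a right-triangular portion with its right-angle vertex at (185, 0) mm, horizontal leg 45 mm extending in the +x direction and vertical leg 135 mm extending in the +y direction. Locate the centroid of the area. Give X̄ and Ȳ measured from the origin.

rectangular portion: A = 185 × 135 = 24975.00, centroid at (92.50, 67.50).
triangular portion: A = ½·45·135 = 3037.50, centroid at (200.00, 45.00).
ΣA = 28012.50 mm²
ΣAX̄ = (24975.00)(92.50) + (3037.50)(200.00) = 2917687.50 mm³
ΣAȲ = (24975.00)(67.50) + (3037.50)(45.00) = 1822500.00 mm³
X̄ = 2917687.50 / 28012.50 = 104.16 mm
Ȳ = 1822500.00 / 28012.50 = 65.06 mm

X̄ = 104.16 mm, Ȳ = 65.06 mm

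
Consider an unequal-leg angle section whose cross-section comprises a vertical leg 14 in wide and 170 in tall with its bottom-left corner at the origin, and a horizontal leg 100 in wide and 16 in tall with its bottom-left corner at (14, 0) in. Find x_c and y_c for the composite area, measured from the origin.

vertical leg: A = 14 × 170 = 2380.00, centroid at (7.00, 85.00).
horizontal leg: A = 100 × 16 = 1600.00, centroid at (64.00, 8.00).
ΣA = 3980.00 in²
ΣAx_c = (2380.00)(7.00) + (1600.00)(64.00) = 119060.00 in³
ΣAy_c = (2380.00)(85.00) + (1600.00)(8.00) = 215100.00 in³
x_c = 119060.00 / 3980.00 = 29.91 in
y_c = 215100.00 / 3980.00 = 54.05 in

x_c = 29.91 in, y_c = 54.05 in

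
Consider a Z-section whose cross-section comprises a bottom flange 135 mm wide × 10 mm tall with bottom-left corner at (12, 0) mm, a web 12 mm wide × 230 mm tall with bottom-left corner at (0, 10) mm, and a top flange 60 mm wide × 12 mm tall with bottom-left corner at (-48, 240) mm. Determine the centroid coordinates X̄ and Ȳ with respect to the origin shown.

bottom flange: A = 135 × 10 = 1350.00, centroid at (79.50, 5.00).
web: A = 12 × 230 = 2760.00, centroid at (6.00, 125.00).
top flange: A = 60 × 12 = 720.00, centroid at (-18.00, 246.00).
ΣA = 4830.00 mm², ΣAX̄ = 110925.00 mm³, ΣAȲ = 528870.00 mm³.
X̄ = 110925.00/4830.00 = 22.97 mm; Ȳ = 528870.00/4830.00 = 109.50 mm.

X̄ = 22.97 mm, Ȳ = 109.50 mm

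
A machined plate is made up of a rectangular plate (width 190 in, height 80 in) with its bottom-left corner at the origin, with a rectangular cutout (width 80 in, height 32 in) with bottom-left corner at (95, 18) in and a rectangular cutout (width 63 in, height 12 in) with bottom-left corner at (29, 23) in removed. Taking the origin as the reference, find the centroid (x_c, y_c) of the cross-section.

x_c = 88.58 in, y_c = 41.99 in

Part | A | x̄ᵢ | ȳᵢ | A·x̄ᵢ | A·ȳᵢ
plate | 15200.00 | 95.00 | 40.00 | 1444000.00 | 608000.00
hole 1 | -2560.00 | 135.00 | 34.00 | -345600.00 | -87040.00
hole 2 | -756.00 | 60.50 | 29.00 | -45738.00 | -21924.00
Σ | 11884.00 |  |  | 1052662.00 | 499036.00
x_c = 1052662.00 / 11884.00 = 88.58 in
y_c = 499036.00 / 11884.00 = 41.99 in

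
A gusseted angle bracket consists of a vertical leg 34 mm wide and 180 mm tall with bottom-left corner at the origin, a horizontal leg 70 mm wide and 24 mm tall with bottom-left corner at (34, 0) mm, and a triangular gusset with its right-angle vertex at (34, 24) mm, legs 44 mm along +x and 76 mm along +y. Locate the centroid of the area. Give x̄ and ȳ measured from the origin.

Part | A | x̄ᵢ | ȳᵢ | A·x̄ᵢ | A·ȳᵢ
vertical leg | 6120.00 | 17.00 | 90.00 | 104040.00 | 550800.00
horizontal leg | 1680.00 | 69.00 | 12.00 | 115920.00 | 20160.00
gusset | 1672.00 | 48.67 | 49.33 | 81370.67 | 82485.33
Σ | 9472.00 |  |  | 301330.67 | 653445.33
x̄ = 301330.67 / 9472.00 = 31.81 mm
ȳ = 653445.33 / 9472.00 = 68.99 mm

x̄ = 31.81 mm, ȳ = 68.99 mm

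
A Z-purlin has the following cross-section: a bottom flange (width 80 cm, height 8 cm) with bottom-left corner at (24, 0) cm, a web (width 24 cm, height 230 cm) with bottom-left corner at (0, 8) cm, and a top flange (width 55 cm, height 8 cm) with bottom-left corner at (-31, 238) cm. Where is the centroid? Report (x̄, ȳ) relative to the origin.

bottom flange: A = 80 × 8 = 640.00, centroid at (64.00, 4.00).
web: A = 24 × 230 = 5520.00, centroid at (12.00, 123.00).
top flange: A = 55 × 8 = 440.00, centroid at (-3.50, 242.00).
ΣA = 6600.00 cm², ΣAx̄ = 105660.00 cm³, ΣAȳ = 788000.00 cm³.
x̄ = 105660.00/6600.00 = 16.01 cm; ȳ = 788000.00/6600.00 = 119.39 cm.

x̄ = 16.01 cm, ȳ = 119.39 cm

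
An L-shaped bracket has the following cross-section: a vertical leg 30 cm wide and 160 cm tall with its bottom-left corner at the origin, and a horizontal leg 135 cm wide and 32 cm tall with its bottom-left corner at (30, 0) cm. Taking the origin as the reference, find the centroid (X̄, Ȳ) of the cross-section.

vertical leg: A = 30 × 160 = 4800.00, centroid at (15.00, 80.00).
horizontal leg: A = 135 × 32 = 4320.00, centroid at (97.50, 16.00).
ΣA = 9120.00 cm², ΣAX̄ = 493200.00 cm³, ΣAȲ = 453120.00 cm³.
X̄ = 493200.00/9120.00 = 54.08 cm; Ȳ = 453120.00/9120.00 = 49.68 cm.

X̄ = 54.08 cm, Ȳ = 49.68 cm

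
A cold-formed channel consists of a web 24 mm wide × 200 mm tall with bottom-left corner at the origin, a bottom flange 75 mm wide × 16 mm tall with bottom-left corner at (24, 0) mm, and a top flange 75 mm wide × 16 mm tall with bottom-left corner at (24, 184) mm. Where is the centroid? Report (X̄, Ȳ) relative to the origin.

X̄ = 28.50 mm, Ȳ = 100.00 mm

Part | A | x̄ᵢ | ȳᵢ | A·x̄ᵢ | A·ȳᵢ
web | 4800.00 | 12.00 | 100.00 | 57600.00 | 480000.00
bottom flange | 1200.00 | 61.50 | 8.00 | 73800.00 | 9600.00
top flange | 1200.00 | 61.50 | 192.00 | 73800.00 | 230400.00
Σ | 7200.00 |  |  | 205200.00 | 720000.00
X̄ = 205200.00 / 7200.00 = 28.50 mm
Ȳ = 720000.00 / 7200.00 = 100.00 mm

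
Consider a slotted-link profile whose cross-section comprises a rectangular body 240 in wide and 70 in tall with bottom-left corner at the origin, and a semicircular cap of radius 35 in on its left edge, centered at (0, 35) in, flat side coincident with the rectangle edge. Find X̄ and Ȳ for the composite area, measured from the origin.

X̄ = 106.14 in, Ȳ = 35.00 in

Part | A | x̄ᵢ | ȳᵢ | A·x̄ᵢ | A·ȳᵢ
rectangular body | 16800.00 | 120.00 | 35.00 | 2016000.00 | 588000.00
semicircular end | 1924.23 | -14.85 | 35.00 | -28583.33 | 67347.89
Σ | 18724.23 |  |  | 1987416.67 | 655347.89
X̄ = 1987416.67 / 18724.23 = 106.14 in
Ȳ = 655347.89 / 18724.23 = 35.00 in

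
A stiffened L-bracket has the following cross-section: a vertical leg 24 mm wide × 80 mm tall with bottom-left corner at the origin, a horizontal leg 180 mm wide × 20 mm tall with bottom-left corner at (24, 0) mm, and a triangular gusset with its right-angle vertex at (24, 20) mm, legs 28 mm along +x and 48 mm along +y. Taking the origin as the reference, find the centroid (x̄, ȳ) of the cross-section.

x̄ = 73.62 mm, ȳ = 22.12 mm

Part | A | x̄ᵢ | ȳᵢ | A·x̄ᵢ | A·ȳᵢ
vertical leg | 1920.00 | 12.00 | 40.00 | 23040.00 | 76800.00
horizontal leg | 3600.00 | 114.00 | 10.00 | 410400.00 | 36000.00
gusset | 672.00 | 33.33 | 36.00 | 22400.00 | 24192.00
Σ | 6192.00 |  |  | 455840.00 | 136992.00
x̄ = 455840.00 / 6192.00 = 73.62 mm
ȳ = 136992.00 / 6192.00 = 22.12 mm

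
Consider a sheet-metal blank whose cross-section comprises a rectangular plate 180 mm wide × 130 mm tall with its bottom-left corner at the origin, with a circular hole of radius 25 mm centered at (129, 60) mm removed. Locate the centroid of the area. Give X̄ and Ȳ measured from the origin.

X̄ = 86.43 mm, Ȳ = 65.46 mm

plate: A = 180 × 130 = 23400.00, centroid at (90.00, 65.00).
hole: A = −π·25² = -1963.50, centroid at (129.00, 60.00).
ΣA = 21436.50 mm², ΣAX̄ = 1852709.09 mm³, ΣAȲ = 1403190.28 mm³.
X̄ = 1852709.09/21436.50 = 86.43 mm; Ȳ = 1403190.28/21436.50 = 65.46 mm.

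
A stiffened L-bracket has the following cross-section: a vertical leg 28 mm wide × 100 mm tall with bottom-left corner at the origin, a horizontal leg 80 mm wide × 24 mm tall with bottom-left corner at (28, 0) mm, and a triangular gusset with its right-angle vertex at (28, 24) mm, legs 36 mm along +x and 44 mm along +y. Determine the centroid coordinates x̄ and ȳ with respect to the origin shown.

vertical leg: A = 28 × 100 = 2800.00, centroid at (14.00, 50.00).
horizontal leg: A = 80 × 24 = 1920.00, centroid at (68.00, 12.00).
gusset: A = ½·36·44 = 792.00, centroid at (40.00, 38.67).
ΣA = 5512.00 mm², ΣAx̄ = 201440.00 mm³, ΣAȳ = 193664.00 mm³.
x̄ = 201440.00/5512.00 = 36.55 mm; ȳ = 193664.00/5512.00 = 35.13 mm.

x̄ = 36.55 mm, ȳ = 35.13 mm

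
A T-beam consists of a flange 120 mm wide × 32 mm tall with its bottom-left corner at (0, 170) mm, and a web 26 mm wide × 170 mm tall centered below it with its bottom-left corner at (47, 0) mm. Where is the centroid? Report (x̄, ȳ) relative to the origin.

x̄ = 60.00 mm, ȳ = 131.95 mm

web: A = 26 × 170 = 4420.00, centroid at (60.00, 85.00).
flange: A = 120 × 32 = 3840.00, centroid at (60.00, 186.00).
ΣA = 8260.00 mm², ΣAx̄ = 495600.00 mm³, ΣAȳ = 1089940.00 mm³.
x̄ = 495600.00/8260.00 = 60.00 mm; ȳ = 1089940.00/8260.00 = 131.95 mm.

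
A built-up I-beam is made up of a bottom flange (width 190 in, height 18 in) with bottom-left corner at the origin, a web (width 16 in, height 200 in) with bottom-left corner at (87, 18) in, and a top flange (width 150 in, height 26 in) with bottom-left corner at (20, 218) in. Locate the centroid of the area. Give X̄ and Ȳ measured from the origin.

X̄ = 95.00 in, Ȳ = 124.46 in

bottom flange: A = 190 × 18 = 3420.00, centroid at (95.00, 9.00).
web: A = 16 × 200 = 3200.00, centroid at (95.00, 118.00).
top flange: A = 150 × 26 = 3900.00, centroid at (95.00, 231.00).
ΣA = 10520.00 in², ΣAX̄ = 999400.00 in³, ΣAȲ = 1309280.00 in³.
X̄ = 999400.00/10520.00 = 95.00 in; Ȳ = 1309280.00/10520.00 = 124.46 in.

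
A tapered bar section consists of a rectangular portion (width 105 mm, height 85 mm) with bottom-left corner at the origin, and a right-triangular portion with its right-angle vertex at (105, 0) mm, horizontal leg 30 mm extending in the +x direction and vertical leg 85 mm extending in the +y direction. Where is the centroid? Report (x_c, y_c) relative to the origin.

x_c = 60.31 mm, y_c = 40.73 mm

rectangular portion: A = 105 × 85 = 8925.00, centroid at (52.50, 42.50).
triangular portion: A = ½·30·85 = 1275.00, centroid at (115.00, 28.33).
ΣA = 10200.00 mm², ΣAx_c = 615187.50 mm³, ΣAy_c = 415437.50 mm³.
x_c = 615187.50/10200.00 = 60.31 mm; y_c = 415437.50/10200.00 = 40.73 mm.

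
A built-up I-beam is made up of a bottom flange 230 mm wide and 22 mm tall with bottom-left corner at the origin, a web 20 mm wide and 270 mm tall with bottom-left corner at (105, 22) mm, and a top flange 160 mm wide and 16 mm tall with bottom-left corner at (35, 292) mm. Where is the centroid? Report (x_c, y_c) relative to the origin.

bottom flange: A = 230 × 22 = 5060.00, centroid at (115.00, 11.00).
web: A = 20 × 270 = 5400.00, centroid at (115.00, 157.00).
top flange: A = 160 × 16 = 2560.00, centroid at (115.00, 300.00).
ΣA = 13020.00 mm²
ΣAx_c = (5060.00)(115.00) + (5400.00)(115.00) + (2560.00)(115.00) = 1497300.00 mm³
ΣAy_c = (5060.00)(11.00) + (5400.00)(157.00) + (2560.00)(300.00) = 1671460.00 mm³
x_c = 1497300.00 / 13020.00 = 115.00 mm
y_c = 1671460.00 / 13020.00 = 128.38 mm

x_c = 115.00 mm, y_c = 128.38 mm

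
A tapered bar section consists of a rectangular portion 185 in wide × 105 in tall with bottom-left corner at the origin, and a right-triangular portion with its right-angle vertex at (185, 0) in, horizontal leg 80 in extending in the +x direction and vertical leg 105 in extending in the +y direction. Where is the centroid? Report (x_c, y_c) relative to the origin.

x_c = 113.69 in, y_c = 49.39 in

rectangular portion: A = 185 × 105 = 19425.00, centroid at (92.50, 52.50).
triangular portion: A = ½·80·105 = 4200.00, centroid at (211.67, 35.00).
ΣA = 23625.00 in², ΣAx_c = 2685812.50 in³, ΣAy_c = 1166812.50 in³.
x_c = 2685812.50/23625.00 = 113.69 in; y_c = 1166812.50/23625.00 = 49.39 in.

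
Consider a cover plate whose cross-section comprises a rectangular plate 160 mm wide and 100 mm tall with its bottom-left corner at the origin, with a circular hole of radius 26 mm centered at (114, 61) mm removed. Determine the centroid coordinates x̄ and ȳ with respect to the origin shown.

plate: A = 160 × 100 = 16000.00, centroid at (80.00, 50.00).
hole: A = −π·26² = -2123.72, centroid at (114.00, 61.00).
ΣA = 13876.28 mm²
ΣAx̄ = (16000.00)(80.00) + (-2123.72)(114.00) = 1037896.30 mm³
ΣAȳ = (16000.00)(50.00) + (-2123.72)(61.00) = 670453.29 mm³
x̄ = 1037896.30 / 13876.28 = 74.80 mm
ȳ = 670453.29 / 13876.28 = 48.32 mm

x̄ = 74.80 mm, ȳ = 48.32 mm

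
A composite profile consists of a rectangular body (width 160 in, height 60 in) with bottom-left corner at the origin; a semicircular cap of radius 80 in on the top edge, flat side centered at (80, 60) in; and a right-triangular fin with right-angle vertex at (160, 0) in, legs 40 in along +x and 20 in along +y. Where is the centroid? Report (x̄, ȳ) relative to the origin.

rectangular body: A = 160 × 60 = 9600.00, centroid at (80.00, 30.00).
semicircular top: A = ½π·80² = 10053.10, centroid at (80.00, 93.95).
triangular fin: A = ½·40·20 = 400.00, centroid at (173.33, 6.67).
ΣA = 20053.10 in², ΣAx̄ = 1641581.05 in³, ΣAȳ = 1235185.79 in³.
x̄ = 1641581.05/20053.10 = 81.86 in; ȳ = 1235185.79/20053.10 = 61.60 in.

x̄ = 81.86 in, ȳ = 61.60 in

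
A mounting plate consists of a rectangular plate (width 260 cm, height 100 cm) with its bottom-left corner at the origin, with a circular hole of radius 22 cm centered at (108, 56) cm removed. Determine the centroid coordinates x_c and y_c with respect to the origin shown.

x_c = 131.37 cm, y_c = 49.63 cm

plate: A = 260 × 100 = 26000.00, centroid at (130.00, 50.00).
hole: A = −π·22² = -1520.53, centroid at (108.00, 56.00).
ΣA = 24479.47 cm²
ΣAx_c = (26000.00)(130.00) + (-1520.53)(108.00) = 3215782.67 cm³
ΣAy_c = (26000.00)(50.00) + (-1520.53)(56.00) = 1214850.27 cm³
x_c = 3215782.67 / 24479.47 = 131.37 cm
y_c = 1214850.27 / 24479.47 = 49.63 cm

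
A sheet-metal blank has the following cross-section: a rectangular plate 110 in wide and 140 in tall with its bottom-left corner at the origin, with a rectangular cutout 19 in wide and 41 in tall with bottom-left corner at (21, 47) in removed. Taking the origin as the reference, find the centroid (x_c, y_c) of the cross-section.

x_c = 56.31 in, y_c = 70.13 in

Part | A | x̄ᵢ | ȳᵢ | A·x̄ᵢ | A·ȳᵢ
plate | 15400.00 | 55.00 | 70.00 | 847000.00 | 1078000.00
hole | -779.00 | 30.50 | 67.50 | -23759.50 | -52582.50
Σ | 14621.00 |  |  | 823240.50 | 1025417.50
x_c = 823240.50 / 14621.00 = 56.31 in
y_c = 1025417.50 / 14621.00 = 70.13 in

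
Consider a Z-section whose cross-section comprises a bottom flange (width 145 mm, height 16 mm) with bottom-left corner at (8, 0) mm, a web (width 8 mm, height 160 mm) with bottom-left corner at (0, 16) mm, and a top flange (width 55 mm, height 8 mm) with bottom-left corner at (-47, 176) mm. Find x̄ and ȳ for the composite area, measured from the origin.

x̄ = 45.37 mm, ȳ = 54.61 mm

bottom flange: A = 145 × 16 = 2320.00, centroid at (80.50, 8.00).
web: A = 8 × 160 = 1280.00, centroid at (4.00, 96.00).
top flange: A = 55 × 8 = 440.00, centroid at (-19.50, 180.00).
ΣA = 4040.00 mm²
ΣAx̄ = (2320.00)(80.50) + (1280.00)(4.00) + (440.00)(-19.50) = 183300.00 mm³
ΣAȳ = (2320.00)(8.00) + (1280.00)(96.00) + (440.00)(180.00) = 220640.00 mm³
x̄ = 183300.00 / 4040.00 = 45.37 mm
ȳ = 220640.00 / 4040.00 = 54.61 mm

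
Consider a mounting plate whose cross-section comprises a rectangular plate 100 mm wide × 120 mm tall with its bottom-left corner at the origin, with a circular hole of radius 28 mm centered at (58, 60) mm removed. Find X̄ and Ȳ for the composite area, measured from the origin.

X̄ = 47.93 mm, Ȳ = 60.00 mm

Part | A | x̄ᵢ | ȳᵢ | A·x̄ᵢ | A·ȳᵢ
plate | 12000.00 | 50.00 | 60.00 | 600000.00 | 720000.00
hole | -2463.01 | 58.00 | 60.00 | -142854.50 | -147780.52
Σ | 9536.99 |  |  | 457145.50 | 572219.48
X̄ = 457145.50 / 9536.99 = 47.93 mm
Ȳ = 572219.48 / 9536.99 = 60.00 mm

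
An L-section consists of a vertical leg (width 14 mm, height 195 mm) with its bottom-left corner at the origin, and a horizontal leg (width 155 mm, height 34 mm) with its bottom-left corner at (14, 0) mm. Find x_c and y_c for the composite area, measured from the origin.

vertical leg: A = 14 × 195 = 2730.00, centroid at (7.00, 97.50).
horizontal leg: A = 155 × 34 = 5270.00, centroid at (91.50, 17.00).
ΣA = 8000.00 mm², ΣAx_c = 501315.00 mm³, ΣAy_c = 355765.00 mm³.
x_c = 501315.00/8000.00 = 62.66 mm; y_c = 355765.00/8000.00 = 44.47 mm.

x_c = 62.66 mm, y_c = 44.47 mm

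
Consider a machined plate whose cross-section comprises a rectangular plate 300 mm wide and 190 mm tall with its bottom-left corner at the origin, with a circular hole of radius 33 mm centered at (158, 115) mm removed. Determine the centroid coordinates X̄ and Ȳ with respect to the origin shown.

plate: A = 300 × 190 = 57000.00, centroid at (150.00, 95.00).
hole: A = −π·33² = -3421.19, centroid at (158.00, 115.00).
ΣA = 53578.81 mm²
ΣAX̄ = (57000.00)(150.00) + (-3421.19)(158.00) = 8009451.28 mm³
ΣAȲ = (57000.00)(95.00) + (-3421.19)(115.00) = 5021562.64 mm³
X̄ = 8009451.28 / 53578.81 = 149.49 mm
Ȳ = 5021562.64 / 53578.81 = 93.72 mm

X̄ = 149.49 mm, Ȳ = 93.72 mm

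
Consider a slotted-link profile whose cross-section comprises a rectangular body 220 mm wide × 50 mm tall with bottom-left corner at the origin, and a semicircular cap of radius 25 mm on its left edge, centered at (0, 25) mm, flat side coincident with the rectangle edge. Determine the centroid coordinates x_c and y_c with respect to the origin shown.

rectangular body: A = 220 × 50 = 11000.00, centroid at (110.00, 25.00).
semicircular end: A = ½π·25² = 981.75, centroid at (-10.61, 25.00).
ΣA = 11981.75 mm², ΣAx_c = 1199583.33 mm³, ΣAy_c = 299543.69 mm³.
x_c = 1199583.33/11981.75 = 100.12 mm; y_c = 299543.69/11981.75 = 25.00 mm.

x_c = 100.12 mm, y_c = 25.00 mm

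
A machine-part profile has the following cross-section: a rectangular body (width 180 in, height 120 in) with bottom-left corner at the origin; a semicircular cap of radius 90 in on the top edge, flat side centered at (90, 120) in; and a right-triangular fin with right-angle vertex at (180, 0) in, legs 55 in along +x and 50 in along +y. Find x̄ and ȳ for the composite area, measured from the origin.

Part | A | x̄ᵢ | ȳᵢ | A·x̄ᵢ | A·ȳᵢ
rectangular body | 21600.00 | 90.00 | 60.00 | 1944000.00 | 1296000.00
semicircular top | 12723.45 | 90.00 | 158.20 | 1145110.52 | 2012814.03
triangular fin | 1375.00 | 198.33 | 16.67 | 272708.33 | 22916.67
Σ | 35698.45 |  |  | 3361818.86 | 3331730.70
x̄ = 3361818.86 / 35698.45 = 94.17 in
ȳ = 3331730.70 / 35698.45 = 93.33 in

x̄ = 94.17 in, ȳ = 93.33 in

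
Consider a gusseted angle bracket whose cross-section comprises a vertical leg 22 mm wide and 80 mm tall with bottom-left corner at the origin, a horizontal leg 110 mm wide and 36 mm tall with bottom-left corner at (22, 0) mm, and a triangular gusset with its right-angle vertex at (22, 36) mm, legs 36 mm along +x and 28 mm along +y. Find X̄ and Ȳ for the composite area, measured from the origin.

Part | A | x̄ᵢ | ȳᵢ | A·x̄ᵢ | A·ȳᵢ
vertical leg | 1760.00 | 11.00 | 40.00 | 19360.00 | 70400.00
horizontal leg | 3960.00 | 77.00 | 18.00 | 304920.00 | 71280.00
gusset | 504.00 | 34.00 | 45.33 | 17136.00 | 22848.00
Σ | 6224.00 |  |  | 341416.00 | 164528.00
X̄ = 341416.00 / 6224.00 = 54.85 mm
Ȳ = 164528.00 / 6224.00 = 26.43 mm

X̄ = 54.85 mm, Ȳ = 26.43 mm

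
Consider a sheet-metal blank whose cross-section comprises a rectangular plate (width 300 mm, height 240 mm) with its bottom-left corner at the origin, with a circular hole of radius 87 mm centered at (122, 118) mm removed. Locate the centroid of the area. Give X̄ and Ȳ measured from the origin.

X̄ = 163.81 mm, Ȳ = 120.99 mm

plate: A = 300 × 240 = 72000.00, centroid at (150.00, 120.00).
hole: A = −π·87² = -23778.71, centroid at (122.00, 118.00).
ΣA = 48221.29 mm², ΣAX̄ = 7898996.80 mm³, ΣAȲ = 5834111.65 mm³.
X̄ = 7898996.80/48221.29 = 163.81 mm; Ȳ = 5834111.65/48221.29 = 120.99 mm.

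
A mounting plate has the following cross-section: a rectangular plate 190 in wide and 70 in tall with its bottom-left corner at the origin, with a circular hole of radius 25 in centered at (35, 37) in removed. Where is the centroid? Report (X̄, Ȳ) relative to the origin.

X̄ = 105.39 in, Ȳ = 34.65 in

plate: A = 190 × 70 = 13300.00, centroid at (95.00, 35.00).
hole: A = −π·25² = -1963.50, centroid at (35.00, 37.00).
ΣA = 11336.50 in², ΣAX̄ = 1194777.66 in³, ΣAȲ = 392850.67 in³.
X̄ = 1194777.66/11336.50 = 105.39 in; Ȳ = 392850.67/11336.50 = 34.65 in.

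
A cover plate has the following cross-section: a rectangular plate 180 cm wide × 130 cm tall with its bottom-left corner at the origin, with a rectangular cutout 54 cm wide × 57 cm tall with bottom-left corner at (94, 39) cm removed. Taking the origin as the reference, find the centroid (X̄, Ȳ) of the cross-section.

X̄ = 85.30 cm, Ȳ = 64.62 cm

plate: A = 180 × 130 = 23400.00, centroid at (90.00, 65.00).
hole: A = −(54 × 57) = -3078.00, centroid at (121.00, 67.50).
ΣA = 20322.00 cm², ΣAX̄ = 1733562.00 cm³, ΣAȲ = 1313235.00 cm³.
X̄ = 1733562.00/20322.00 = 85.30 cm; Ȳ = 1313235.00/20322.00 = 64.62 cm.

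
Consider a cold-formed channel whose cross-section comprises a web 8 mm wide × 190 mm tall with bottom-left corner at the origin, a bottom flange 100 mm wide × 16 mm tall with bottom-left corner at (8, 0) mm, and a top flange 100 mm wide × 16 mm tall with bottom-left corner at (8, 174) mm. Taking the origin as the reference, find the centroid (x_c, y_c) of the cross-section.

web: A = 8 × 190 = 1520.00, centroid at (4.00, 95.00).
bottom flange: A = 100 × 16 = 1600.00, centroid at (58.00, 8.00).
top flange: A = 100 × 16 = 1600.00, centroid at (58.00, 182.00).
ΣA = 4720.00 mm²
ΣAx_c = (1520.00)(4.00) + (1600.00)(58.00) + (1600.00)(58.00) = 191680.00 mm³
ΣAy_c = (1520.00)(95.00) + (1600.00)(8.00) + (1600.00)(182.00) = 448400.00 mm³
x_c = 191680.00 / 4720.00 = 40.61 mm
y_c = 448400.00 / 4720.00 = 95.00 mm

x_c = 40.61 mm, y_c = 95.00 mm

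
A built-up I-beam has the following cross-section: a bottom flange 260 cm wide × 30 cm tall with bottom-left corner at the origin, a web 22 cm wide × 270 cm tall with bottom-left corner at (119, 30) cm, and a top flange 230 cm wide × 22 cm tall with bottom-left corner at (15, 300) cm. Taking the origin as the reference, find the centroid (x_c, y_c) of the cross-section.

Part | A | x̄ᵢ | ȳᵢ | A·x̄ᵢ | A·ȳᵢ
bottom flange | 7800.00 | 130.00 | 15.00 | 1014000.00 | 117000.00
web | 5940.00 | 130.00 | 165.00 | 772200.00 | 980100.00
top flange | 5060.00 | 130.00 | 311.00 | 657800.00 | 1573660.00
Σ | 18800.00 |  |  | 2444000.00 | 2670760.00
x_c = 2444000.00 / 18800.00 = 130.00 cm
y_c = 2670760.00 / 18800.00 = 142.06 cm

x_c = 130.00 cm, y_c = 142.06 cm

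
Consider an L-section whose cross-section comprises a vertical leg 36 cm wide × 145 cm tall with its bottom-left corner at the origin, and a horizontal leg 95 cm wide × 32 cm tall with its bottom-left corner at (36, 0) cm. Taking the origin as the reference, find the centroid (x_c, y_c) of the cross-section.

x_c = 42.11 cm, y_c = 51.71 cm

vertical leg: A = 36 × 145 = 5220.00, centroid at (18.00, 72.50).
horizontal leg: A = 95 × 32 = 3040.00, centroid at (83.50, 16.00).
ΣA = 8260.00 cm², ΣAx_c = 347800.00 cm³, ΣAy_c = 427090.00 cm³.
x_c = 347800.00/8260.00 = 42.11 cm; y_c = 427090.00/8260.00 = 51.71 cm.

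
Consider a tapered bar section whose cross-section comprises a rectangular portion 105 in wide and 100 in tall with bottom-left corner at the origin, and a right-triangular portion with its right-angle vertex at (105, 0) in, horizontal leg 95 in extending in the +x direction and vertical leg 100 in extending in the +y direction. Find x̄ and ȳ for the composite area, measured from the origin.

Part | A | x̄ᵢ | ȳᵢ | A·x̄ᵢ | A·ȳᵢ
rectangular portion | 10500.00 | 52.50 | 50.00 | 551250.00 | 525000.00
triangular portion | 4750.00 | 136.67 | 33.33 | 649166.67 | 158333.33
Σ | 15250.00 |  |  | 1200416.67 | 683333.33
x̄ = 1200416.67 / 15250.00 = 78.72 in
ȳ = 683333.33 / 15250.00 = 44.81 in

x̄ = 78.72 in, ȳ = 44.81 in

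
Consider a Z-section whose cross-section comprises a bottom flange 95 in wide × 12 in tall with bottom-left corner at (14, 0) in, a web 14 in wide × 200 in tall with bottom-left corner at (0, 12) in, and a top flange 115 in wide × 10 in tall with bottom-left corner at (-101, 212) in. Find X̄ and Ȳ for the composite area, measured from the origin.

X̄ = 7.80 in, Ȳ = 111.98 in

Part | A | x̄ᵢ | ȳᵢ | A·x̄ᵢ | A·ȳᵢ
bottom flange | 1140.00 | 61.50 | 6.00 | 70110.00 | 6840.00
web | 2800.00 | 7.00 | 112.00 | 19600.00 | 313600.00
top flange | 1150.00 | -43.50 | 217.00 | -50025.00 | 249550.00
Σ | 5090.00 |  |  | 39685.00 | 569990.00
X̄ = 39685.00 / 5090.00 = 7.80 in
Ȳ = 569990.00 / 5090.00 = 111.98 in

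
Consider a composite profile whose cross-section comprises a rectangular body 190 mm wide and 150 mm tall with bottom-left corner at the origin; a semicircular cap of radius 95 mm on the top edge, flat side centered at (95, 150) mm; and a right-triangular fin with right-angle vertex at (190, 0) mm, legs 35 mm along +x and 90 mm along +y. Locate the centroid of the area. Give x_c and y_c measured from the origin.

x_c = 98.80 mm, y_c = 110.34 mm

rectangular body: A = 190 × 150 = 28500.00, centroid at (95.00, 75.00).
semicircular top: A = ½π·95² = 14176.44, centroid at (95.00, 190.32).
triangular fin: A = ½·35·90 = 1575.00, centroid at (201.67, 30.00).
ΣA = 44251.44 mm²
ΣAx_c = (28500.00)(95.00) + (14176.44)(95.00) + (1575.00)(201.67) = 4371886.50 mm³
ΣAy_c = (28500.00)(75.00) + (14176.44)(190.32) + (1575.00)(30.00) = 4882798.86 mm³
x_c = 4371886.50 / 44251.44 = 98.80 mm
y_c = 4882798.86 / 44251.44 = 110.34 mm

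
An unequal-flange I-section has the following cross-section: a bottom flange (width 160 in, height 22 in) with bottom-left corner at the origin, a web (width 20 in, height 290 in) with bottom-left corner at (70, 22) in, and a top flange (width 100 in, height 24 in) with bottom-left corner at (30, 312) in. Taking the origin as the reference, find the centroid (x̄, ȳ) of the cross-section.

x̄ = 80.00 in, ȳ = 152.30 in

Part | A | x̄ᵢ | ȳᵢ | A·x̄ᵢ | A·ȳᵢ
bottom flange | 3520.00 | 80.00 | 11.00 | 281600.00 | 38720.00
web | 5800.00 | 80.00 | 167.00 | 464000.00 | 968600.00
top flange | 2400.00 | 80.00 | 324.00 | 192000.00 | 777600.00
Σ | 11720.00 |  |  | 937600.00 | 1784920.00
x̄ = 937600.00 / 11720.00 = 80.00 in
ȳ = 1784920.00 / 11720.00 = 152.30 in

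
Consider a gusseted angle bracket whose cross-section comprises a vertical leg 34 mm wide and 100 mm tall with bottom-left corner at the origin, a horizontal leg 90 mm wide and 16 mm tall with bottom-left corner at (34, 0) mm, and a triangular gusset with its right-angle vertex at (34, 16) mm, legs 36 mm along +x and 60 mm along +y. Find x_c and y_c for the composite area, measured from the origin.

vertical leg: A = 34 × 100 = 3400.00, centroid at (17.00, 50.00).
horizontal leg: A = 90 × 16 = 1440.00, centroid at (79.00, 8.00).
gusset: A = ½·36·60 = 1080.00, centroid at (46.00, 36.00).
ΣA = 5920.00 mm², ΣAx_c = 221240.00 mm³, ΣAy_c = 220400.00 mm³.
x_c = 221240.00/5920.00 = 37.37 mm; y_c = 220400.00/5920.00 = 37.23 mm.

x_c = 37.37 mm, y_c = 37.23 mm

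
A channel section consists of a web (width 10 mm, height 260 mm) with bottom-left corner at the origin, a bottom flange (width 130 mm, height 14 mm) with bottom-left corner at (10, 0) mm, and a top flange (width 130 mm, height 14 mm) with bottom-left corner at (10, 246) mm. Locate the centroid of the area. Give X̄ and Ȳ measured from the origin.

web: A = 10 × 260 = 2600.00, centroid at (5.00, 130.00).
bottom flange: A = 130 × 14 = 1820.00, centroid at (75.00, 7.00).
top flange: A = 130 × 14 = 1820.00, centroid at (75.00, 253.00).
ΣA = 6240.00 mm²
ΣAX̄ = (2600.00)(5.00) + (1820.00)(75.00) + (1820.00)(75.00) = 286000.00 mm³
ΣAȲ = (2600.00)(130.00) + (1820.00)(7.00) + (1820.00)(253.00) = 811200.00 mm³
X̄ = 286000.00 / 6240.00 = 45.83 mm
Ȳ = 811200.00 / 6240.00 = 130.00 mm

X̄ = 45.83 mm, Ȳ = 130.00 mm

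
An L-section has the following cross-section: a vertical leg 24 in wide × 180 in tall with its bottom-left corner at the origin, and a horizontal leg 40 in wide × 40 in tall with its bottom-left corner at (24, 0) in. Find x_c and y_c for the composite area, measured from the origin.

Part | A | x̄ᵢ | ȳᵢ | A·x̄ᵢ | A·ȳᵢ
vertical leg | 4320.00 | 12.00 | 90.00 | 51840.00 | 388800.00
horizontal leg | 1600.00 | 44.00 | 20.00 | 70400.00 | 32000.00
Σ | 5920.00 |  |  | 122240.00 | 420800.00
x_c = 122240.00 / 5920.00 = 20.65 in
y_c = 420800.00 / 5920.00 = 71.08 in

x_c = 20.65 in, y_c = 71.08 in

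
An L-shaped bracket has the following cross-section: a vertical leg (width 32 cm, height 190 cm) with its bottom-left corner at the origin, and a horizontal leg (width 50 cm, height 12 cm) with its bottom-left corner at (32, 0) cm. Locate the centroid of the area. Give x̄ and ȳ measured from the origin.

Part | A | x̄ᵢ | ȳᵢ | A·x̄ᵢ | A·ȳᵢ
vertical leg | 6080.00 | 16.00 | 95.00 | 97280.00 | 577600.00
horizontal leg | 600.00 | 57.00 | 6.00 | 34200.00 | 3600.00
Σ | 6680.00 |  |  | 131480.00 | 581200.00
x̄ = 131480.00 / 6680.00 = 19.68 cm
ȳ = 581200.00 / 6680.00 = 87.01 cm

x̄ = 19.68 cm, ȳ = 87.01 cm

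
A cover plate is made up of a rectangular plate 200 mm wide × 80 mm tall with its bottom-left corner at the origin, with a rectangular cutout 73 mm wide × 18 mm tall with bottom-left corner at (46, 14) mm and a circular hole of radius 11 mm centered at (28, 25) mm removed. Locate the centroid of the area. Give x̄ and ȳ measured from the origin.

x̄ = 103.52 mm, ȳ = 41.96 mm

plate: A = 200 × 80 = 16000.00, centroid at (100.00, 40.00).
hole 1: A = −(73 × 18) = -1314.00, centroid at (82.50, 23.00).
hole 2: A = −π·11² = -380.13, centroid at (28.00, 25.00).
ΣA = 14305.87 mm²
ΣAx̄ = (16000.00)(100.00) + (-1314.00)(82.50) + (-380.13)(28.00) = 1480951.28 mm³
ΣAȳ = (16000.00)(40.00) + (-1314.00)(23.00) + (-380.13)(25.00) = 600274.68 mm³
x̄ = 1480951.28 / 14305.87 = 103.52 mm
ȳ = 600274.68 / 14305.87 = 41.96 mm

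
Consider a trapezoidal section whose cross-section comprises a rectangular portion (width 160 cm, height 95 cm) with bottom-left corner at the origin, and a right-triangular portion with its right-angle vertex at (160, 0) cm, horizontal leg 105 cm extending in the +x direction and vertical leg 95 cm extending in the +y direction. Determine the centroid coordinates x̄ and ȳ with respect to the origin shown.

x̄ = 108.41 cm, ȳ = 43.59 cm

rectangular portion: A = 160 × 95 = 15200.00, centroid at (80.00, 47.50).
triangular portion: A = ½·105·95 = 4987.50, centroid at (195.00, 31.67).
ΣA = 20187.50 cm²
ΣAx̄ = (15200.00)(80.00) + (4987.50)(195.00) = 2188562.50 cm³
ΣAȳ = (15200.00)(47.50) + (4987.50)(31.67) = 879937.50 cm³
x̄ = 2188562.50 / 20187.50 = 108.41 cm
ȳ = 879937.50 / 20187.50 = 43.59 cm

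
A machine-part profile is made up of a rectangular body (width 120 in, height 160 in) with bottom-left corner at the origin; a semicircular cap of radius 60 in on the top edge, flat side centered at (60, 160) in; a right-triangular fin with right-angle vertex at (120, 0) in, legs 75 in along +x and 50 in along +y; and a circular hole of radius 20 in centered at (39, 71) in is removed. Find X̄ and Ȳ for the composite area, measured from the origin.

X̄ = 67.29 in, Ȳ = 99.19 in

rectangular body: A = 120 × 160 = 19200.00, centroid at (60.00, 80.00).
semicircular top: A = ½π·60² = 5654.87, centroid at (60.00, 185.46).
triangular fin: A = ½·75·50 = 1875.00, centroid at (145.00, 16.67).
hole: A = −π·20² = -1256.64, centroid at (39.00, 71.00).
ΣA = 25473.23 in²
ΣAX̄ = (19200.00)(60.00) + (5654.87)(60.00) + (1875.00)(145.00) + (-1256.64)(39.00) = 1714158.16 in³
ΣAȲ = (19200.00)(80.00) + (5654.87)(185.46) + (1875.00)(16.67) + (-1256.64)(71.00) = 2526807.45 in³
X̄ = 1714158.16 / 25473.23 = 67.29 in
Ȳ = 2526807.45 / 25473.23 = 99.19 in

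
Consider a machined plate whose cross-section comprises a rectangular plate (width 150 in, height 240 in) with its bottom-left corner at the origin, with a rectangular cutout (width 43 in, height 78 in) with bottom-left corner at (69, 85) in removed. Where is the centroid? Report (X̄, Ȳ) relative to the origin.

plate: A = 150 × 240 = 36000.00, centroid at (75.00, 120.00).
hole: A = −(43 × 78) = -3354.00, centroid at (90.50, 124.00).
ΣA = 32646.00 in², ΣAX̄ = 2396463.00 in³, ΣAȲ = 3904104.00 in³.
X̄ = 2396463.00/32646.00 = 73.41 in; Ȳ = 3904104.00/32646.00 = 119.59 in.

X̄ = 73.41 in, Ȳ = 119.59 in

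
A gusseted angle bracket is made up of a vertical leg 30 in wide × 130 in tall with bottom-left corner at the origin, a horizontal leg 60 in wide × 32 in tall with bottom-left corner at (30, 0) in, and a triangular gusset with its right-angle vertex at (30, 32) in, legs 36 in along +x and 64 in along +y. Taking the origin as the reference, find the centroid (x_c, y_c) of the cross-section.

vertical leg: A = 30 × 130 = 3900.00, centroid at (15.00, 65.00).
horizontal leg: A = 60 × 32 = 1920.00, centroid at (60.00, 16.00).
gusset: A = ½·36·64 = 1152.00, centroid at (42.00, 53.33).
ΣA = 6972.00 in²
ΣAx_c = (3900.00)(15.00) + (1920.00)(60.00) + (1152.00)(42.00) = 222084.00 in³
ΣAy_c = (3900.00)(65.00) + (1920.00)(16.00) + (1152.00)(53.33) = 345660.00 in³
x_c = 222084.00 / 6972.00 = 31.85 in
y_c = 345660.00 / 6972.00 = 49.58 in

x_c = 31.85 in, y_c = 49.58 in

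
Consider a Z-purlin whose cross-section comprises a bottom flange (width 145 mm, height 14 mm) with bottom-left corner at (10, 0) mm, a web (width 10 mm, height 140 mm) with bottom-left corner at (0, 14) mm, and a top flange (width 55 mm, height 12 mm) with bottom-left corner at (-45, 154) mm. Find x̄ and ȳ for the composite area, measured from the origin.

x̄ = 39.83 mm, ȳ = 58.05 mm

Part | A | x̄ᵢ | ȳᵢ | A·x̄ᵢ | A·ȳᵢ
bottom flange | 2030.00 | 82.50 | 7.00 | 167475.00 | 14210.00
web | 1400.00 | 5.00 | 84.00 | 7000.00 | 117600.00
top flange | 660.00 | -17.50 | 160.00 | -11550.00 | 105600.00
Σ | 4090.00 |  |  | 162925.00 | 237410.00
x̄ = 162925.00 / 4090.00 = 39.83 mm
ȳ = 237410.00 / 4090.00 = 58.05 mm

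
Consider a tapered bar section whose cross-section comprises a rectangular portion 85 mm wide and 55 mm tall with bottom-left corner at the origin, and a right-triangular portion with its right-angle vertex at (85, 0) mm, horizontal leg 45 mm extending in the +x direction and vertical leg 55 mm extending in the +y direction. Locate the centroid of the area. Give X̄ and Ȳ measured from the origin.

X̄ = 54.53 mm, Ȳ = 25.58 mm

Part | A | x̄ᵢ | ȳᵢ | A·x̄ᵢ | A·ȳᵢ
rectangular portion | 4675.00 | 42.50 | 27.50 | 198687.50 | 128562.50
triangular portion | 1237.50 | 100.00 | 18.33 | 123750.00 | 22687.50
Σ | 5912.50 |  |  | 322437.50 | 151250.00
X̄ = 322437.50 / 5912.50 = 54.53 mm
Ȳ = 151250.00 / 5912.50 = 25.58 mm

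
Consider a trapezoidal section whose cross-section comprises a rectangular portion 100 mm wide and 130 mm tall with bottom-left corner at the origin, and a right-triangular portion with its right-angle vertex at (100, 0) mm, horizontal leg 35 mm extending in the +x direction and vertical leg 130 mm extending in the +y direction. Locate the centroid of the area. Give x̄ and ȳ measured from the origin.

x̄ = 59.18 mm, ȳ = 61.77 mm

rectangular portion: A = 100 × 130 = 13000.00, centroid at (50.00, 65.00).
triangular portion: A = ½·35·130 = 2275.00, centroid at (111.67, 43.33).
ΣA = 15275.00 mm², ΣAx̄ = 904041.67 mm³, ΣAȳ = 943583.33 mm³.
x̄ = 904041.67/15275.00 = 59.18 mm; ȳ = 943583.33/15275.00 = 61.77 mm.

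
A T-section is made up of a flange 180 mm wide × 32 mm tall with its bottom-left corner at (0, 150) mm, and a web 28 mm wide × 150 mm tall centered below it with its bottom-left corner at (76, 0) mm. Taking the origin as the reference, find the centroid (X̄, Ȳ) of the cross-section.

X̄ = 90.00 mm, Ȳ = 127.63 mm

Part | A | x̄ᵢ | ȳᵢ | A·x̄ᵢ | A·ȳᵢ
web | 4200.00 | 90.00 | 75.00 | 378000.00 | 315000.00
flange | 5760.00 | 90.00 | 166.00 | 518400.00 | 956160.00
Σ | 9960.00 |  |  | 896400.00 | 1271160.00
X̄ = 896400.00 / 9960.00 = 90.00 mm
Ȳ = 1271160.00 / 9960.00 = 127.63 mm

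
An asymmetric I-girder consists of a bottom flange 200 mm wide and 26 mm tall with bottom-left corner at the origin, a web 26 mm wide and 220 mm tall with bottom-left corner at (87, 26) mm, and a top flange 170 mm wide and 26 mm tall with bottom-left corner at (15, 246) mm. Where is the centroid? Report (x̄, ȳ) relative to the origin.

x̄ = 100.00 mm, ȳ = 129.75 mm

Part | A | x̄ᵢ | ȳᵢ | A·x̄ᵢ | A·ȳᵢ
bottom flange | 5200.00 | 100.00 | 13.00 | 520000.00 | 67600.00
web | 5720.00 | 100.00 | 136.00 | 572000.00 | 777920.00
top flange | 4420.00 | 100.00 | 259.00 | 442000.00 | 1144780.00
Σ | 15340.00 |  |  | 1534000.00 | 1990300.00
x̄ = 1534000.00 / 15340.00 = 100.00 mm
ȳ = 1990300.00 / 15340.00 = 129.75 mm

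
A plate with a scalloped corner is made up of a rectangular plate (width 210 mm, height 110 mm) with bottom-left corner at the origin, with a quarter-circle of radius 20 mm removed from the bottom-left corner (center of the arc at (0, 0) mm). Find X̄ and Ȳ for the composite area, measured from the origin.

X̄ = 106.33 mm, Ȳ = 55.64 mm

plate: A = 210 × 110 = 23100.00, centroid at (105.00, 55.00).
removed quarter-circle: A = −¼π·20² = -314.16, centroid at (8.49, 8.49).
ΣA = 22785.84 mm², ΣAX̄ = 2422833.33 mm³, ΣAȲ = 1267833.33 mm³.
X̄ = 2422833.33/22785.84 = 106.33 mm; Ȳ = 1267833.33/22785.84 = 55.64 mm.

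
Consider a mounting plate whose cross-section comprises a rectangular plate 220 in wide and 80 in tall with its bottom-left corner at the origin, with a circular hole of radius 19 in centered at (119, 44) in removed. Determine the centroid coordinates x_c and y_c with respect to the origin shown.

x_c = 109.38 in, y_c = 39.72 in

plate: A = 220 × 80 = 17600.00, centroid at (110.00, 40.00).
hole: A = −π·19² = -1134.11, centroid at (119.00, 44.00).
ΣA = 16465.89 in², ΣAx_c = 1801040.32 in³, ΣAy_c = 654098.94 in³.
x_c = 1801040.32/16465.89 = 109.38 in; y_c = 654098.94/16465.89 = 39.72 in.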